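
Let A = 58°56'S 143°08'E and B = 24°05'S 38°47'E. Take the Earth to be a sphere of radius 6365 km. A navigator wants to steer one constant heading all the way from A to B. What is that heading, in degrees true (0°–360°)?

294.9°

Δψ = ln[tan(π/4+φ₂/2)/tan(π/4+φ₁/2)] = +0.8470
Δλ = -1.8213 rad (taken the short way round)
course = atan2(Δλ, Δψ) = 294.94°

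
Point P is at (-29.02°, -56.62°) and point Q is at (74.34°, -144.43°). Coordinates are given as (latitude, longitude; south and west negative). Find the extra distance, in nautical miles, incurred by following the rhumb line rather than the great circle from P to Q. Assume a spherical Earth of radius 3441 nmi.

Great circle: cos σ = sin φ₁ sin φ₂ + cos φ₁ cos φ₂ cos Δλ,  σ = 2.0466 rad → d_gc = 7042.5 nmi
Rhumb line: Δψ = +2.5137, q = Δφ/Δψ = 0.7177, d_rh = R√(Δφ²+q²Δλ²) = 7270.2 nmi
Excess = 7270.2 − 7042.5 = 227.7 ≈ 228 nmi

228 nmi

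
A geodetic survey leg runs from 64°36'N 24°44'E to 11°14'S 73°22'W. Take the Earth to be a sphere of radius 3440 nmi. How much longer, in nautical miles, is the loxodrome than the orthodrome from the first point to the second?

266 nmi

Great circle: cos σ = sin φ₁ sin φ₂ + cos φ₁ cos φ₂ cos Δλ,  σ = 1.8083 rad → d_gc = 6220.5 nmi
Rhumb line: Δψ = -1.6874, q = Δφ/Δψ = 0.7844, d_rh = R√(Δφ²+q²Δλ²) = 6486.3 nmi
Excess = 6486.3 − 6220.5 = 265.8 ≈ 266 nmi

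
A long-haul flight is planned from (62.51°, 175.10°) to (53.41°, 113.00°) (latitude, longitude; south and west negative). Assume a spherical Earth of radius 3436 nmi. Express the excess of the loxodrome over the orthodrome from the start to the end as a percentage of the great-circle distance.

3.7%

Great circle: σ = 0.5716 rad → d_gc = Rσ = 1964.2 nmi
Rhumb: Δφ = -0.1588, Δλ = -1.0838, Δψ = -0.3013, q = Δφ/Δψ = 0.5271 → d_rh = R√(Δφ²+q²Δλ²) = 2037.4 nmi
Excess = (2037.4 − 1964.2) / 1964.2 = 73.2 / 1964.2 = 3.73% ≈ 3.7%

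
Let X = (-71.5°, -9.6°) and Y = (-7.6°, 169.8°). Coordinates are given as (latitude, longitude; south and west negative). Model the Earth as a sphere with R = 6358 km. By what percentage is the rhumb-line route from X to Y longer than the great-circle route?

33.8%

Great circle: σ = 1.7610 rad → d_gc = Rσ = 11196.6 km
Rhumb: Δφ = +1.1153, Δλ = +3.1311, Δψ = +1.6818, q = Δφ/Δψ = 0.6631 → d_rh = R√(Δφ²+q²Δλ²) = 14985.2 km
Excess = (14985.2 − 11196.6) / 11196.6 = 3788.6 / 11196.6 = 33.84% ≈ 33.8%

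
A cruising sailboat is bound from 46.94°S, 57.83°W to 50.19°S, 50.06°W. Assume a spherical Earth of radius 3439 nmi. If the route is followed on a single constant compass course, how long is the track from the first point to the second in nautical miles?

365 nmi

Δψ = ln[tan(π/4+φ₂/2)/tan(π/4+φ₁/2)] = -0.0858;  Δφ = -0.0567 rad,  Δλ = +0.1356 rad
q = Δφ/Δψ = 0.6615
d = R·√(Δφ² + q²Δλ²) = 3439·0.10613 = 365 nmi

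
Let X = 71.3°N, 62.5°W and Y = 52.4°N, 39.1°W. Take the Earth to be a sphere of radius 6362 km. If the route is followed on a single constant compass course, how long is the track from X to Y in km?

Δψ = ln[tan(π/4+φ₂/2)/tan(π/4+φ₁/2)] = -0.7264;  Δφ = -0.3299 rad,  Δλ = +0.4084 rad
q = Δφ/Δψ = 0.4541
d = R·√(Δφ² + q²Δλ²) = 6362·0.37843 = 2408 km

2408 km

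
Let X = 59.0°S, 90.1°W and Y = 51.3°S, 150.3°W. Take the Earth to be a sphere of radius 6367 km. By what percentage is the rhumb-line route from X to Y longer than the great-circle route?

3.3%

Great circle: σ = 0.5935 rad → d_gc = Rσ = 3778.7 km
Rhumb: Δφ = +0.1344, Δλ = -1.0507, Δψ = +0.2361, q = Δφ/Δψ = 0.5692 → d_rh = R√(Δφ²+q²Δλ²) = 3902.9 km
Excess = (3902.9 − 3778.7) / 3778.7 = 124.2 / 3778.7 = 3.29% ≈ 3.3%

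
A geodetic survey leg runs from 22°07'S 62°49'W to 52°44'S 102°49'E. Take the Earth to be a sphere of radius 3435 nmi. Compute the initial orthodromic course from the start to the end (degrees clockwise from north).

θ = atan2( sin Δλ·cos φ₂ ,  cos φ₁ sin φ₂ − sin φ₁ cos φ₂ cos Δλ )
  = atan2(+0.1502, -0.9581) = 171.09°

171.1°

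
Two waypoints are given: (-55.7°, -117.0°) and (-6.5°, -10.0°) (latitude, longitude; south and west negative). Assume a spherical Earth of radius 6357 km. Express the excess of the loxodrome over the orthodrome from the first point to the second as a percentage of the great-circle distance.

Great circle: σ = 1.6410 rad → d_gc = Rσ = 10432.1 km
Rhumb: Δφ = +0.8587, Δλ = +1.8675, Δψ = +1.0620, q = Δφ/Δψ = 0.8085 → d_rh = R√(Δφ²+q²Δλ²) = 11042.4 km
Excess = (11042.4 − 10432.1) / 10432.1 = 610.3 / 10432.1 = 5.8502% ≈ 5.9%

5.9%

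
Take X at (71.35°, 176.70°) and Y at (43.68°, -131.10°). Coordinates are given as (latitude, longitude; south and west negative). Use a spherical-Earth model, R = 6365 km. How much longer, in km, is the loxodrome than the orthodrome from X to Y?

106 km

Great circle: cos σ = sin φ₁ sin φ₂ + cos φ₁ cos φ₂ cos Δλ,  σ = 0.6500 rad → d_gc = 4136.9 km
Rhumb line: Δψ = -0.9575, q = Δφ/Δψ = 0.5044, d_rh = R√(Δφ²+q²Δλ²) = 4243.0 km
Excess = 4243.0 − 4136.9 = 106.1 ≈ 106 km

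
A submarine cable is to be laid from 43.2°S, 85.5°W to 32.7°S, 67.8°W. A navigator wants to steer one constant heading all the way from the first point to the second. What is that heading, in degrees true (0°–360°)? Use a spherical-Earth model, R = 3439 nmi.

53.0°

Meridional parts: M(φ₁)=-0.8376, M(φ₂)=-0.6045 → ΔM = +0.2331;  Δλ = +0.3089 rad
tan C = Δλ / ΔM = +1.3251 → C = 52.96°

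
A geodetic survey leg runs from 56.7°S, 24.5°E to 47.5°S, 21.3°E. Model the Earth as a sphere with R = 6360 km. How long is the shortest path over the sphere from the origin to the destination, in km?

Haversine: a = sin²(Δφ/2)+cos φ₁ cos φ₂ sin²(Δλ/2) = 0.00672;  σ = 2·atan2(√a,√(1−a))
σ = 9.405° → d = Rσ = 6360·0.16415 = 1044 km

1044 km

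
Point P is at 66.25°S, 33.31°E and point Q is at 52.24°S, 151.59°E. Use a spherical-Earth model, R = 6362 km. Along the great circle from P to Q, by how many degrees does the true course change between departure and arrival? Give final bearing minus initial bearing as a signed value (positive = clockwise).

-110.8°

At departure: θ₁ = atan2(sin Δλ cos φ₂, cos φ₁ sin φ₂ − sin φ₁ cos φ₂ cos Δλ) = 137.28°
At arrival: θ₂ = atan2(sin Δλ cos φ₁, −cos φ₂ sin φ₁ + sin φ₂ cos φ₁ cos Δλ) = 26.50°
Δθ = θ₂ − θ₁ = -110.8°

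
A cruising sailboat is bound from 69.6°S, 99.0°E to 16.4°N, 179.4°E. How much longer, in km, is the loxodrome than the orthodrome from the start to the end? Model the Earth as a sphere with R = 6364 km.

Great circle: cos σ = sin φ₁ sin φ₂ + cos φ₁ cos φ₂ cos Δλ,  σ = 1.7812 rad → d_gc = 11335.6 km
Rhumb line: Δψ = +2.0054, q = Δφ/Δψ = 0.7485, d_rh = R√(Δφ²+q²Δλ²) = 11658.5 km
Excess = 11658.5 − 11335.6 = 322.9 ≈ 323 km

323 km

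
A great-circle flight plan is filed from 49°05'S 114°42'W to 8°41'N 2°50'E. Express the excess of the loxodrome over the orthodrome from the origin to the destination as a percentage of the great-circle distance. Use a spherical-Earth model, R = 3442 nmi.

Great circle: σ = 1.9970 rad → d_gc = Rσ = 6873.5 nmi
Rhumb: Δφ = +1.0082, Δλ = +2.0513, Δψ = +1.1382, q = Δφ/Δψ = 0.8858 → d_rh = R√(Δφ²+q²Δλ²) = 7152.8 nmi
Excess = (7152.8 − 6873.5) / 6873.5 = 279.3 / 6873.5 = 4.06% ≈ 4.1%

4.1%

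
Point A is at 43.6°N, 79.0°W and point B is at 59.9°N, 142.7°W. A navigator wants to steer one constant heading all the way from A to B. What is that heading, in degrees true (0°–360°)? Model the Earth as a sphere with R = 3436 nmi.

Meridional parts: M(φ₁)=+0.8472, M(φ₂)=+1.3135 → ΔM = +0.4662;  Δλ = -1.1118 rad
tan C = Δλ / ΔM = -2.3845 → C = 292.75°

292.8°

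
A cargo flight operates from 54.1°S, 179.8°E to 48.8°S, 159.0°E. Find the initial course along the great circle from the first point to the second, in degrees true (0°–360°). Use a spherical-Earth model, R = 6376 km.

283.8°

N = sin Δλ·cos φ₂ = -0.2339;  D = cos φ₁ sin φ₂ − sin φ₁ cos φ₂ cos Δλ = +0.0576
initial course = atan2(N, D) = 283.83°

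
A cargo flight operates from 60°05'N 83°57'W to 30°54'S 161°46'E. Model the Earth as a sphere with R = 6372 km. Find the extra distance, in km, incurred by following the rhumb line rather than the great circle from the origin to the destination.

Great circle: cos σ = sin φ₁ sin φ₂ + cos φ₁ cos φ₂ cos Δλ,  σ = 2.2410 rad → d_gc = 14279.34 km
Rhumb line: Δψ = -1.8874, q = Δφ/Δψ = 0.8413, d_rh = R√(Δφ²+q²Δλ²) = 14721.76 km
Excess = 14721.76 − 14279.34 = 442.42 ≈ 442 km

442 km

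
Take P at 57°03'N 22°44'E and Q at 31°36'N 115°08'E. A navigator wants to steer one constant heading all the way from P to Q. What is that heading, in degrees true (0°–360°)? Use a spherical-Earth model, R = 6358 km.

111.5°

Δψ = ln[tan(π/4+φ₂/2)/tan(π/4+φ₁/2)] = -0.6365
Δλ = +1.6127 rad (taken the short way round)
course = atan2(Δλ, Δψ) = 111.54°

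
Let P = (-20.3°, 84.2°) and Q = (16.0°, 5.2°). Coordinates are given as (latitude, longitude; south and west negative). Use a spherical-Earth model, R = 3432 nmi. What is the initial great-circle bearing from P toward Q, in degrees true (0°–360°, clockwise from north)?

θ = atan2( sin Δλ·cos φ₂ ,  cos φ₁ sin φ₂ − sin φ₁ cos φ₂ cos Δλ )
  = atan2(-0.9436, +0.3222) = 288.85°

288.9°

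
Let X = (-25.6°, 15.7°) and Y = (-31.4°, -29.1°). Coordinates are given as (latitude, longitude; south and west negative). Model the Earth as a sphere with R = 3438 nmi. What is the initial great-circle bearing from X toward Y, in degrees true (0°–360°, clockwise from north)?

250.9°

θ = atan2( sin Δλ·cos φ₂ ,  cos φ₁ sin φ₂ − sin φ₁ cos φ₂ cos Δλ )
  = atan2(-0.6014, -0.2082) = 250.91°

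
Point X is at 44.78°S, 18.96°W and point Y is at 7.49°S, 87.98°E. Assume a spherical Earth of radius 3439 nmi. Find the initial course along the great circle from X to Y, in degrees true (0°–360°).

107.3°

N = sin Δλ·cos φ₂ = +0.9484;  D = cos φ₁ sin φ₂ − sin φ₁ cos φ₂ cos Δλ = -0.2960
initial course = atan2(N, D) = 107.33°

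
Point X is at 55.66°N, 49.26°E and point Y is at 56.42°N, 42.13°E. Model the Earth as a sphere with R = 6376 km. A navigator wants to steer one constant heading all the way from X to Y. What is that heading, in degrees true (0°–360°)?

Meridional parts: M(φ₁)=+1.1745, M(φ₂)=+1.1982 → ΔM = +0.0237;  Δλ = -0.1244 rad
tan C = Δλ / ΔM = -5.2405 → C = 280.80°

280.8°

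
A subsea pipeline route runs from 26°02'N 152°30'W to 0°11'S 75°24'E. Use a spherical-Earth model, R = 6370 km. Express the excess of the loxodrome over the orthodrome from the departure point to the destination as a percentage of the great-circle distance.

Great circle: σ = 2.2191 rad → d_gc = Rσ = 14135.4 km
Rhumb: Δφ = -0.4576, Δλ = -2.3056, Δψ = -0.4741, q = Δφ/Δψ = 0.9652 → d_rh = R√(Δφ²+q²Δλ²) = 14472.1 km
Excess = (14472.1 − 14135.4) / 14135.4 = 336.7 / 14135.4 = 2.38% ≈ 2.4%

2.4%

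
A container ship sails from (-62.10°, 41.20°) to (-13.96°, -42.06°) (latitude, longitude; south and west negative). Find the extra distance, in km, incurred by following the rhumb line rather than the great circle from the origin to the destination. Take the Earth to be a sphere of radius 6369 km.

353 km

Great circle: cos σ = sin φ₁ sin φ₂ + cos φ₁ cos φ₂ cos Δλ,  σ = 1.3010 rad → d_gc = 8286.3 km
Rhumb line: Δψ = +1.1466, q = Δφ/Δψ = 0.7328, d_rh = R√(Δφ²+q²Δλ²) = 8638.9 km
Excess = 8638.9 − 8286.3 = 352.6 ≈ 353 km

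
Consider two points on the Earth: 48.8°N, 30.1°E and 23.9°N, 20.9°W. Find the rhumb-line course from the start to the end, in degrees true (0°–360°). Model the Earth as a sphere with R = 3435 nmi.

238.3°

Δψ = ln[tan(π/4+φ₂/2)/tan(π/4+φ₁/2)] = -0.5487
Δλ = -0.8901 rad (taken the short way round)
course = atan2(Δλ, Δψ) = 238.35°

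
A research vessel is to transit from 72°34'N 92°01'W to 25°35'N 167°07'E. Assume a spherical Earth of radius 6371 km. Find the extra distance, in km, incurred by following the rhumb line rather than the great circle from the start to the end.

692 km

Great circle: cos σ = sin φ₁ sin φ₂ + cos φ₁ cos φ₂ cos Δλ,  σ = 1.2014 rad → d_gc = 7654.2 km
Rhumb line: Δψ = -1.4131, q = Δφ/Δψ = 0.5803, d_rh = R√(Δφ²+q²Δλ²) = 8345.9 km
Excess = 8345.9 − 7654.2 = 691.7 ≈ 692 km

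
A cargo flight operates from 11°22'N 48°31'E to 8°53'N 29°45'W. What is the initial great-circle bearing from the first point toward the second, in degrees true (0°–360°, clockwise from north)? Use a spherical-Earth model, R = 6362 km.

276.6°

θ = atan2( sin Δλ·cos φ₂ ,  cos φ₁ sin φ₂ − sin φ₁ cos φ₂ cos Δλ )
  = atan2(-0.9674, +0.1118) = 276.59°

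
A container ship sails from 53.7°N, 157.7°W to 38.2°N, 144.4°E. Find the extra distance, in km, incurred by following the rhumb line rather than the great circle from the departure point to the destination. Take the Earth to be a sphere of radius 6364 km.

110 km

Great circle: cos σ = sin φ₁ sin φ₂ + cos φ₁ cos φ₂ cos Δλ,  σ = 0.7293 rad → d_gc = 4641.5 km
Rhumb line: Δψ = -0.3929, q = Δφ/Δψ = 0.6886, d_rh = R√(Δφ²+q²Δλ²) = 4751.2 km
Excess = 4751.2 − 4641.5 = 109.7 ≈ 110 km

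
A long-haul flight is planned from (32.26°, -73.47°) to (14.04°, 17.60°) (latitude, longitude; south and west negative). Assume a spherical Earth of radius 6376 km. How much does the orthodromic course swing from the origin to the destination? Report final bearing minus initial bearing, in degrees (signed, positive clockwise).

Initial bearing θ₁ = atan2(sin Δλ cos φ₂, cos φ₁ sin φ₂ − sin φ₁ cos φ₂ cos Δλ) = 77.51°
Final bearing θ₂ = (initial bearing from the destination back to the start) + 180° = 121.67°
Δθ = θ₂ − θ₁ = +44.2°

+44.2°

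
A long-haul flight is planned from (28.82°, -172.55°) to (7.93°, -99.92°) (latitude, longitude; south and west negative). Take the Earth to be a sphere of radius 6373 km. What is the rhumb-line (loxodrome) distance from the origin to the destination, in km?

7961 km

Δψ = ln[tan(π/4+φ₂/2)/tan(π/4+φ₁/2)] = -0.3868;  Δφ = -0.3646 rad,  Δλ = +1.2676 rad
q = Δφ/Δψ = 0.9426
d = R·√(Δφ² + q²Δλ²) = 6373·1.24922 = 7961 km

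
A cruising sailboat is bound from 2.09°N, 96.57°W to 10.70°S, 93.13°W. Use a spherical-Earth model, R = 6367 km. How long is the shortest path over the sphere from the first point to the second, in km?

Haversine: a = sin²(Δφ/2)+cos φ₁ cos φ₂ sin²(Δλ/2) = 0.01329;  σ = 2·atan2(√a,√(1−a))
σ = 13.240° → d = Rσ = 6367·0.23108 = 1471 km

1471 km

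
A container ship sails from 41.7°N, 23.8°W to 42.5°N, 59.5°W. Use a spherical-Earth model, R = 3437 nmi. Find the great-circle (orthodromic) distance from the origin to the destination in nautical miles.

1578 nmi

cos σ = sin φ₁ sin φ₂ + cos φ₁ cos φ₂ cos Δλ
      = sin(41.70°)sin(42.50°) + cos(41.70°)cos(42.50°)cos(-35.70°) = 0.8965
σ = 26.304° → d = Rσ = 3437·0.45908 = 1578 nmi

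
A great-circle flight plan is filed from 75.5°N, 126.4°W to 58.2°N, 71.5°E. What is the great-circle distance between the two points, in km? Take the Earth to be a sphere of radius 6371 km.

Haversine: a = sin²(Δφ/2)+cos φ₁ cos φ₂ sin²(Δλ/2) = 0.15137;  σ = 2·atan2(√a,√(1−a))
σ = 45.792° → d = Rσ = 6371·0.79922 = 5092 km

5092 km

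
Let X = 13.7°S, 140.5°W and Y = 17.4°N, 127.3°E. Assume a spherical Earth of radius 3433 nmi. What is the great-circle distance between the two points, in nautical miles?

5759 nmi

Haversine: a = sin²(Δφ/2)+cos φ₁ cos φ₂ sin²(Δλ/2) = 0.55321;  σ = 2·atan2(√a,√(1−a))
σ = 96.109° → d = Rσ = 3433·1.67741 = 5759 nmi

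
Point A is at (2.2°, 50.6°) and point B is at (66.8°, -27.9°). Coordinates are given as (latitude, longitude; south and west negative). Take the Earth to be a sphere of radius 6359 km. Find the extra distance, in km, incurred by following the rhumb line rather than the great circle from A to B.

319 km

Great circle: cos σ = sin φ₁ sin φ₂ + cos φ₁ cos φ₂ cos Δλ,  σ = 1.4568 rad → d_gc = 9263.7 km
Rhumb line: Δψ = +1.5450, q = Δφ/Δψ = 0.7298, d_rh = R√(Δφ²+q²Δλ²) = 9582.6 km
Excess = 9582.6 − 9263.7 = 318.9 ≈ 319 km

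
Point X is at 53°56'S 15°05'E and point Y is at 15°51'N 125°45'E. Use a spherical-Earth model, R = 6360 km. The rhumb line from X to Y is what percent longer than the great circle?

3.4%

Great circle: σ = 2.0050 rad → d_gc = Rσ = 12751.5 km
Rhumb: Δφ = +1.2179, Δλ = +1.9315, Δψ = +1.4024, q = Δφ/Δψ = 0.8685 → d_rh = R√(Δφ²+q²Δλ²) = 13184.0 km
Excess = (13184.0 − 12751.5) / 12751.5 = 432.5 / 12751.5 = 3.39% ≈ 3.4%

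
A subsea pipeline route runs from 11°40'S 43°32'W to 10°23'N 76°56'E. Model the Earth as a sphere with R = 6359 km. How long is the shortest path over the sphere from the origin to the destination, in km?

13502 km

Haversine: a = sin²(Δφ/2)+cos φ₁ cos φ₂ sin²(Δλ/2) = 0.76244;  σ = 2·atan2(√a,√(1−a))
σ = 121.660° → d = Rσ = 6359·2.12337 = 13502 km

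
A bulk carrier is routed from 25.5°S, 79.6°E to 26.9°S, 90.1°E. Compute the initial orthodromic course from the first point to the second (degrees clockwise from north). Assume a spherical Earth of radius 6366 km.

N = sin Δλ·cos φ₂ = +0.1625;  D = cos φ₁ sin φ₂ − sin φ₁ cos φ₂ cos Δλ = -0.0309
initial course = atan2(N, D) = 100.75°

100.8°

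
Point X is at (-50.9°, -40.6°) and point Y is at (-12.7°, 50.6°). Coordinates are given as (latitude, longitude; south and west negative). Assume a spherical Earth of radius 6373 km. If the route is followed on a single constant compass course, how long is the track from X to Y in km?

Rhumb course C = atan2(Δλ, Δψ) with Δψ = ln[tan(π/4+φ₂/2)/tan(π/4+φ₁/2)] = +0.8119, Δλ = +1.5917 → C = 62.98°
d = R·|Δφ| / |cos C| = 6373·0.66672 / 0.45436 = 9352 km

9352 km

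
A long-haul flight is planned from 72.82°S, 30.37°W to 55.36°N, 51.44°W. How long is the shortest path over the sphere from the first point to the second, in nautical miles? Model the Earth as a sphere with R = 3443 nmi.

Haversine: a = sin²(Δφ/2)+cos φ₁ cos φ₂ sin²(Δλ/2) = 0.81468;  σ = 2·atan2(√a,√(1−a))
σ = 129.003° → d = Rσ = 3443·2.25152 = 7752 nmi

7752 nmi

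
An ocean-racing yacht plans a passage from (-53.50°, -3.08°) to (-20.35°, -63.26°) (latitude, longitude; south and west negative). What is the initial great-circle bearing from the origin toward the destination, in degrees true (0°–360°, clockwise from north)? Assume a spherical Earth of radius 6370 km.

θ = atan2( sin Δλ·cos φ₂ ,  cos φ₁ sin φ₂ − sin φ₁ cos φ₂ cos Δλ )
  = atan2(-0.8134, +0.1679) = 281.67°

281.7°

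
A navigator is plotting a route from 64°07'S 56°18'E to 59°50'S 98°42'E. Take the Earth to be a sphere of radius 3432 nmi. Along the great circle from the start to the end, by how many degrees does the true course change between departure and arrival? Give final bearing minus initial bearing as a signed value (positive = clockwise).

At departure: θ₁ = atan2(sin Δλ cos φ₂, cos φ₁ sin φ₂ − sin φ₁ cos φ₂ cos Δλ) = 97.32°
At arrival: θ₂ = atan2(sin Δλ cos φ₁, −cos φ₂ sin φ₁ + sin φ₂ cos φ₁ cos Δλ) = 59.50°
Δθ = θ₂ − θ₁ = -37.8°

-37.8°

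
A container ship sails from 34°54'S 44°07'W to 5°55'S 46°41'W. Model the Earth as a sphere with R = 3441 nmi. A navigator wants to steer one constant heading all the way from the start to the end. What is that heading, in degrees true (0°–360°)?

355.3°

Δψ = ln[tan(π/4+φ₂/2)/tan(π/4+φ₁/2)] = +0.5473
Δλ = -0.0448 rad (taken the short way round)
course = atan2(Δλ, Δψ) = 355.32°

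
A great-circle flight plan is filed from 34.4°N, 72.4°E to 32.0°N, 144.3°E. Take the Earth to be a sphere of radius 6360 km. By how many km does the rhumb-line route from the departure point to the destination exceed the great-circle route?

Great circle: cos σ = sin φ₁ sin φ₂ + cos φ₁ cos φ₂ cos Δλ,  σ = 1.0277 rad → d_gc = 6536.3 km
Rhumb line: Δψ = -0.0501, q = Δφ/Δψ = 0.8367, d_rh = R√(Δφ²+q²Δλ²) = 6682.7 km
Excess = 6682.7 − 6536.3 = 146.4 ≈ 146 km

146 km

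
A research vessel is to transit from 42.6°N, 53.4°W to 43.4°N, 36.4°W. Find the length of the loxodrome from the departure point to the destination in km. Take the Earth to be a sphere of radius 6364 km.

1384 km

Δψ = ln[tan(π/4+φ₂/2)/tan(π/4+φ₁/2)] = +0.0191;  Δφ = +0.0140 rad,  Δλ = +0.2967 rad
q = Δφ/Δψ = 0.7313
d = R·√(Δφ² + q²Δλ²) = 6364·0.21744 = 1384 km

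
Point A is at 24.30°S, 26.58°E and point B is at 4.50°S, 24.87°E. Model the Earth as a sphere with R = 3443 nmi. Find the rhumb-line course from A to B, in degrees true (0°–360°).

355.2°

Meridional parts: M(φ₁)=-0.4374, M(φ₂)=-0.0786 → ΔM = +0.3588;  Δλ = -0.0298 rad
tan C = Δλ / ΔM = -0.0832 → C = 355.25°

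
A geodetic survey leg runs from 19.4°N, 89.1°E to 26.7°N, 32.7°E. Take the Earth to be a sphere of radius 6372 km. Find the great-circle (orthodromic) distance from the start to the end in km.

5784 km

Haversine: a = sin²(Δφ/2)+cos φ₁ cos φ₂ sin²(Δλ/2) = 0.19222;  σ = 2·atan2(√a,√(1−a))
σ = 52.007° → d = Rσ = 6372·0.90770 = 5784 km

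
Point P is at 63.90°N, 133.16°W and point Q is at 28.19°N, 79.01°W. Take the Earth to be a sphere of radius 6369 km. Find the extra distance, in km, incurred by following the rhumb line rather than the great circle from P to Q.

Great circle: cos σ = sin φ₁ sin φ₂ + cos φ₁ cos φ₂ cos Δλ,  σ = 0.8615 rad → d_gc = 5486.7 km
Rhumb line: Δψ = -0.9488, q = Δφ/Δψ = 0.6569, d_rh = R√(Δφ²+q²Δλ²) = 5602.9 km
Excess = 5602.9 − 5486.7 = 116.2 ≈ 116 km

116 km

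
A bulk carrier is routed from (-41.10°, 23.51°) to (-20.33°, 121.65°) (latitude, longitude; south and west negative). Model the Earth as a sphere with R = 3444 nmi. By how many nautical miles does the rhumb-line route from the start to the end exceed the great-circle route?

210 nmi

Great circle: cos σ = sin φ₁ sin φ₂ + cos φ₁ cos φ₂ cos Δλ,  σ = 1.4421 rad → d_gc = 4966.6 nmi
Rhumb line: Δψ = +0.4257, q = Δφ/Δψ = 0.8516, d_rh = R√(Δφ²+q²Δλ²) = 5176.6 nmi
Excess = 5176.6 − 4966.6 = 210.0 ≈ 210 nmi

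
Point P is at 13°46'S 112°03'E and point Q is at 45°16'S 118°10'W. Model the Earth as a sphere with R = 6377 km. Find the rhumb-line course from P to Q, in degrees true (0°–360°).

Δψ = ln[tan(π/4+φ₂/2)/tan(π/4+φ₁/2)] = -0.6454
Δλ = +2.2651 rad (taken the short way round)
course = atan2(Δλ, Δψ) = 105.90°

105.9°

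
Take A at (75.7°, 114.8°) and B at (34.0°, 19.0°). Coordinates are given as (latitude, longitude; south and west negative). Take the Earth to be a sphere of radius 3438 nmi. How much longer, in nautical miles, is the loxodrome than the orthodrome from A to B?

Great circle: cos σ = sin φ₁ sin φ₂ + cos φ₁ cos φ₂ cos Δλ,  σ = 1.0226 rad → d_gc = 3515.6 nmi
Rhumb line: Δψ = -1.4442, q = Δφ/Δψ = 0.5039, d_rh = R√(Δφ²+q²Δλ²) = 3827.9 nmi
Excess = 3827.9 − 3515.6 = 312.3 ≈ 312 nmi

312 nmi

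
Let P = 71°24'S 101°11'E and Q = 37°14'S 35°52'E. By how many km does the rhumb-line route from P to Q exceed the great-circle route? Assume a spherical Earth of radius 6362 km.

Great circle: cos σ = sin φ₁ sin φ₂ + cos φ₁ cos φ₂ cos Δλ,  σ = 0.8237 rad → d_gc = 5240.4 km
Rhumb line: Δψ = +1.1083, q = Δφ/Δψ = 0.5381, d_rh = R√(Δφ²+q²Δλ²) = 5442.5 km
Excess = 5442.5 − 5240.4 = 202.1 ≈ 202 km

202 km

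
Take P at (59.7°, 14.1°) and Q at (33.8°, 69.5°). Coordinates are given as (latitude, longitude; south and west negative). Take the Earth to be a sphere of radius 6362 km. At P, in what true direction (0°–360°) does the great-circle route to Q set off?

N = sin Δλ·cos φ₂ = +0.6840;  D = cos φ₁ sin φ₂ − sin φ₁ cos φ₂ cos Δλ = -0.1267
initial course = atan2(N, D) = 100.50°

100.5°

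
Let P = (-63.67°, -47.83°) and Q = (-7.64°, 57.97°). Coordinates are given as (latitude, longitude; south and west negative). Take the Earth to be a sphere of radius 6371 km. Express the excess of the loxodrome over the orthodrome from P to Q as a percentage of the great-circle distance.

Great circle: σ = 1.5713 rad → d_gc = Rσ = 10011.0 km
Rhumb: Δφ = +0.9779, Δλ = +1.8466, Δψ = +1.3191, q = Δφ/Δψ = 0.7413 → d_rh = R√(Δφ²+q²Δλ²) = 10718.2 km
Excess = (10718.2 − 10011.0) / 10011.0 = 707.2 / 10011.0 = 7.06% ≈ 7.1%

7.1%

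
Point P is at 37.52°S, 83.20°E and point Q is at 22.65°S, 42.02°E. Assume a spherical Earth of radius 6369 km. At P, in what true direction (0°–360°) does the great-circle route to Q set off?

N = sin Δλ·cos φ₂ = -0.6076;  D = cos φ₁ sin φ₂ − sin φ₁ cos φ₂ cos Δλ = +0.1176
initial course = atan2(N, D) = 280.95°

281.0°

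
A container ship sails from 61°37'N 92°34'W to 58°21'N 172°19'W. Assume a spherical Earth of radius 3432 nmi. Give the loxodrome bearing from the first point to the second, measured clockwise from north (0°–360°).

Δψ = ln[tan(π/4+φ₂/2)/tan(π/4+φ₁/2)] = -0.1141
Δλ = -1.3919 rad (taken the short way round)
course = atan2(Δλ, Δψ) = 265.31°

265.3°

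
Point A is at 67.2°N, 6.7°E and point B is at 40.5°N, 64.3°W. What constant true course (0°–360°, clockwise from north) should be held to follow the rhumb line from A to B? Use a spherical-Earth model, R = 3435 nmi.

Δψ = ln[tan(π/4+φ₂/2)/tan(π/4+φ₁/2)] = -0.8270
Δλ = -1.2392 rad (taken the short way round)
course = atan2(Δλ, Δψ) = 236.28°

236.3°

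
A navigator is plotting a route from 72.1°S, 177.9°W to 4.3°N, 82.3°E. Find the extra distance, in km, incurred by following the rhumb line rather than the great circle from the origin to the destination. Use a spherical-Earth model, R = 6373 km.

665 km

Great circle: cos σ = sin φ₁ sin φ₂ + cos φ₁ cos φ₂ cos Δλ,  σ = 1.6946 rad → d_gc = 10799.87 km
Rhumb line: Δψ = +1.9235, q = Δφ/Δψ = 0.6932, d_rh = R√(Δφ²+q²Δλ²) = 11464.44 km
Excess = 11464.44 − 10799.87 = 664.57 ≈ 665 km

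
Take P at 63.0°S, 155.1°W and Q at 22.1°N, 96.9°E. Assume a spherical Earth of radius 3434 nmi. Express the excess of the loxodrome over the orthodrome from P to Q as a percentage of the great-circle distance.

Great circle: σ = 2.0547 rad → d_gc = Rσ = 7055.7 nmi
Rhumb: Δφ = +1.4853, Δλ = -1.8850, Δψ = +1.8224, q = Δφ/Δψ = 0.8150 → d_rh = R√(Δφ²+q²Δλ²) = 7337.9 nmi
Excess = (7337.9 − 7055.7) / 7055.7 = 282.2 / 7055.7 = 4.00% ≈ 4.0%

4.0%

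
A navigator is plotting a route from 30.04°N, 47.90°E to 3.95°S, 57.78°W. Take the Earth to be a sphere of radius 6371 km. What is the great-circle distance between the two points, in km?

Haversine: a = sin²(Δφ/2)+cos φ₁ cos φ₂ sin²(Δλ/2) = 0.63395;  σ = 2·atan2(√a,√(1−a))
σ = 105.539° → d = Rσ = 6371·1.84200 = 11735 km

11735 km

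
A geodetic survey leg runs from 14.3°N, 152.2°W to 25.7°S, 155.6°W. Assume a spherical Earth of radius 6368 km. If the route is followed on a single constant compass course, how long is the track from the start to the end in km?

4461 km

Δψ = ln[tan(π/4+φ₂/2)/tan(π/4+φ₁/2)] = -0.7166;  Δφ = -0.6981 rad,  Δλ = -0.0593 rad
q = Δφ/Δψ = 0.9742
d = R·√(Δφ² + q²Δλ²) = 6368·0.70052 = 4461 km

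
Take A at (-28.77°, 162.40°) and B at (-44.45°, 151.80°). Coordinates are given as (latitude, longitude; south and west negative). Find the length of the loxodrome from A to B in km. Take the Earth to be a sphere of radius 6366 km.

Δψ = ln[tan(π/4+φ₂/2)/tan(π/4+φ₁/2)] = -0.3432;  Δφ = -0.2737 rad,  Δλ = -0.1850 rad
q = Δφ/Δψ = 0.7974
d = R·√(Δφ² + q²Δλ²) = 6366·0.31090 = 1979 km

1979 km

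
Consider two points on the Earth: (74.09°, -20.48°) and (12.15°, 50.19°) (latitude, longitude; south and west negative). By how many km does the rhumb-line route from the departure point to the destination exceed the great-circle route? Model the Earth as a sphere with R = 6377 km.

294 km

Great circle: cos σ = sin φ₁ sin φ₂ + cos φ₁ cos φ₂ cos Δλ,  σ = 1.2754 rad → d_gc = 8133.3 km
Rhumb line: Δψ = -1.7543, q = Δφ/Δψ = 0.6162, d_rh = R√(Δφ²+q²Δλ²) = 8427.3 km
Excess = 8427.3 − 8133.3 = 294.0 ≈ 294 km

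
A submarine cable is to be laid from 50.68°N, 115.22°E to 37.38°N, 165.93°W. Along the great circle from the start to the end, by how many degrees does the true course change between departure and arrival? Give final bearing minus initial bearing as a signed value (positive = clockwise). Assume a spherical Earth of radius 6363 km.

Initial bearing θ₁ = atan2(sin Δλ cos φ₂, cos φ₁ sin φ₂ − sin φ₁ cos φ₂ cos Δλ) = 71.17°
Final bearing θ₂ = (initial bearing from the destination back to the start) + 180° = 131.00°
Δθ = θ₂ − θ₁ = +59.8°

+59.8°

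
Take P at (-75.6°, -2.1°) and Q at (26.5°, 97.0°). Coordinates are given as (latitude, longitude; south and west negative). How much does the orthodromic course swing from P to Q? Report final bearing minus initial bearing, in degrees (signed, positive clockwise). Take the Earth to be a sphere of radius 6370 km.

Initial bearing θ₁ = atan2(sin Δλ cos φ₂, cos φ₁ sin φ₂ − sin φ₁ cos φ₂ cos Δλ) = 91.69°
Final bearing θ₂ = (initial bearing from the destination back to the start) + 180° = 16.13°
Δθ = θ₂ − θ₁ = -75.6°

-75.6°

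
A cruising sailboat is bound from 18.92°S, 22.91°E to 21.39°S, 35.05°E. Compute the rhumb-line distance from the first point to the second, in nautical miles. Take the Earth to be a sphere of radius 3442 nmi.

700 nmi

Δψ = ln[tan(π/4+φ₂/2)/tan(π/4+φ₁/2)] = -0.0459;  Δφ = -0.0431 rad,  Δλ = +0.2119 rad
q = Δφ/Δψ = 0.9387
d = R·√(Δφ² + q²Δλ²) = 3442·0.20351 = 700 nmi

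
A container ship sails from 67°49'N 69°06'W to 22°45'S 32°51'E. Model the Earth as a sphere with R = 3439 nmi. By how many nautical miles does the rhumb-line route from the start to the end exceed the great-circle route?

Great circle: cos σ = sin φ₁ sin φ₂ + cos φ₁ cos φ₂ cos Δλ,  σ = 2.0155 rad → d_gc = 6931.3 nmi
Rhumb line: Δψ = -2.0374, q = Δφ/Δψ = 0.7759, d_rh = R√(Δφ²+q²Δλ²) = 7217.3 nmi
Excess = 7217.3 − 6931.3 = 286.0 ≈ 286 nmi

286 nmi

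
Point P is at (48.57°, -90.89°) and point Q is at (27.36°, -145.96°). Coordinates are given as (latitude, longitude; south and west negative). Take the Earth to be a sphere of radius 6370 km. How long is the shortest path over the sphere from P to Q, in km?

5233 km

Haversine: a = sin²(Δφ/2)+cos φ₁ cos φ₂ sin²(Δλ/2) = 0.15946;  σ = 2·atan2(√a,√(1−a))
σ = 47.073° → d = Rσ = 6370·0.82157 = 5233 km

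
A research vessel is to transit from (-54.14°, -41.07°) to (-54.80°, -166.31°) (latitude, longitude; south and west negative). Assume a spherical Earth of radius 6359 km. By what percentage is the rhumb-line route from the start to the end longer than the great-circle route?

Great circle: σ = 1.0844 rad → d_gc = Rσ = 6895.9 km
Rhumb: Δφ = -0.0115, Δλ = -2.1859, Δψ = -0.0198, q = Δφ/Δψ = 0.5811 → d_rh = R√(Δφ²+q²Δλ²) = 8077.7 km
Excess = (8077.7 − 6895.9) / 6895.9 = 1181.8 / 6895.9 = 17.14% ≈ 17.1%

17.1%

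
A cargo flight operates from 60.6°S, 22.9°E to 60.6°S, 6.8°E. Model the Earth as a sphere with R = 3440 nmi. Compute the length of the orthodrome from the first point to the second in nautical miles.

473 nmi

Haversine: a = sin²(Δφ/2)+cos φ₁ cos φ₂ sin²(Δλ/2) = 0.00473;  σ = 2·atan2(√a,√(1−a))
σ = 7.884° → d = Rσ = 3440·0.13760 = 473 nmi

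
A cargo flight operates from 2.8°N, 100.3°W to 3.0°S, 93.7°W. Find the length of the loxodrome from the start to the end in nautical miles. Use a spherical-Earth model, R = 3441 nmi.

Δψ = ln[tan(π/4+φ₂/2)/tan(π/4+φ₁/2)] = -0.1013;  Δφ = -0.1012 rad,  Δλ = +0.1152 rad
q = Δφ/Δψ = 0.9996
d = R·√(Δφ² + q²Δλ²) = 3441·0.15331 = 528 nmi

528 nmi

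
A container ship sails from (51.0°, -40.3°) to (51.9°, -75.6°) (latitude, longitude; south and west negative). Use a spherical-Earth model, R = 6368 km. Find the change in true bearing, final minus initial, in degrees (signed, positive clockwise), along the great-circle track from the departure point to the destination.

-27.9°

Initial bearing θ₁ = atan2(sin Δλ cos φ₂, cos φ₁ sin φ₂ − sin φ₁ cos φ₂ cos Δλ) = 286.24°
Final bearing θ₂ = (initial bearing from the destination back to the start) + 180° = 258.29°
Δθ = θ₂ − θ₁ = -27.9°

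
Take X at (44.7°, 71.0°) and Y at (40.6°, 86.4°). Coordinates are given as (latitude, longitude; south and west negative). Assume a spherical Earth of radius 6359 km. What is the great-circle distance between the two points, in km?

cos σ = sin φ₁ sin φ₂ + cos φ₁ cos φ₂ cos Δλ
      = sin(44.70°)sin(40.60°) + cos(44.70°)cos(40.60°)cos(15.40°) = 0.9781
σ = 12.023° → d = Rσ = 6359·0.20984 = 1334 km

1334 km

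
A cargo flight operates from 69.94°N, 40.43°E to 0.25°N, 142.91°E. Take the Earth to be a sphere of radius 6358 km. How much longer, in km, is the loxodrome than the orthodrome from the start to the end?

Great circle: cos σ = sin φ₁ sin φ₂ + cos φ₁ cos φ₂ cos Δλ,  σ = 1.6409 rad → d_gc = 10432.7 km
Rhumb line: Δψ = -1.7280, q = Δφ/Δψ = 0.7039, d_rh = R√(Δφ²+q²Δλ²) = 11130.1 km
Excess = 11130.1 − 10432.7 = 697.4 ≈ 697 km

697 km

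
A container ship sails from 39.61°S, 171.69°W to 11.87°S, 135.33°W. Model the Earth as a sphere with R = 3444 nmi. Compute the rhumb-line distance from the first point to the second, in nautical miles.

Rhumb course C = atan2(Δλ, Δψ) with Δψ = ln[tan(π/4+φ₂/2)/tan(π/4+φ₁/2)] = +0.5454, Δλ = +0.6346 → C = 49.32°
d = R·|Δφ| / |cos C| = 3444·0.48415 / 0.65178 = 2558 nmi

2558 nmi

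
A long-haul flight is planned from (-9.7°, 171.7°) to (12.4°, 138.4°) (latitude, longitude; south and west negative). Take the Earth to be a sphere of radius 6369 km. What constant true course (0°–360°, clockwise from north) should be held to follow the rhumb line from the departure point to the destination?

Meridional parts: M(φ₁)=-0.1701, M(φ₂)=+0.2181 → ΔM = +0.3882;  Δλ = -0.5812 rad
tan C = Δλ / ΔM = -1.4970 → C = 303.74°

303.7°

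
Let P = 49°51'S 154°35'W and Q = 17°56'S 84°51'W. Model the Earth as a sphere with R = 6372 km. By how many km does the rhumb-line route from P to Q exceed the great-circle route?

160 km

Great circle: cos σ = sin φ₁ sin φ₂ + cos φ₁ cos φ₂ cos Δλ,  σ = 1.1064 rad → d_gc = 7050.2 km
Rhumb line: Δψ = +0.6884, q = Δφ/Δψ = 0.8092, d_rh = R√(Δφ²+q²Δλ²) = 7209.9 km
Excess = 7209.9 − 7050.2 = 159.7 ≈ 160 km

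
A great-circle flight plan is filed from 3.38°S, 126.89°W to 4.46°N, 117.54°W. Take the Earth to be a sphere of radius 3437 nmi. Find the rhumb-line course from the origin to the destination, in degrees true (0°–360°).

Δψ = ln[tan(π/4+φ₂/2)/tan(π/4+φ₁/2)] = +0.1369
Δλ = +0.1632 rad (taken the short way round)
course = atan2(Δλ, Δψ) = 50.00°

50.0°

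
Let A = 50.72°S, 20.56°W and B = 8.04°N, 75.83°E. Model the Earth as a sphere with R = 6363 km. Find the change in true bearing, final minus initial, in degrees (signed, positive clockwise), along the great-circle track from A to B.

At departure: θ₁ = atan2(sin Δλ cos φ₂, cos φ₁ sin φ₂ − sin φ₁ cos φ₂ cos Δλ) = 89.81°
At arrival: θ₂ = atan2(sin Δλ cos φ₁, −cos φ₂ sin φ₁ + sin φ₂ cos φ₁ cos Δλ) = 39.75°
Δθ = θ₂ − θ₁ = -50.1°

-50.1°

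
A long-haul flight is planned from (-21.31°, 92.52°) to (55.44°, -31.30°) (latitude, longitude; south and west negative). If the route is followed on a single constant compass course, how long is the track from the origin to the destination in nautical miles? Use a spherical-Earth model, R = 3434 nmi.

7898 nmi

Δψ = ln[tan(π/4+φ₂/2)/tan(π/4+φ₁/2)] = +1.5485;  Δφ = +1.3395 rad,  Δλ = -2.1611 rad
q = Δφ/Δψ = 0.8651
d = R·√(Δφ² + q²Δλ²) = 3434·2.29981 = 7898 nmi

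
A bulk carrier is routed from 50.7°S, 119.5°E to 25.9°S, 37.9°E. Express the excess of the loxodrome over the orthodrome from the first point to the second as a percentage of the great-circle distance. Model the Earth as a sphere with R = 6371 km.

3.9%

Great circle: σ = 1.1360 rad → d_gc = Rσ = 7237.3 km
Rhumb: Δφ = +0.4328, Δλ = -1.4242, Δψ = +0.5616, q = Δφ/Δψ = 0.7708 → d_rh = R√(Δφ²+q²Δλ²) = 7517.8 km
Excess = (7517.8 − 7237.3) / 7237.3 = 280.5 / 7237.3 = 3.88% ≈ 3.9%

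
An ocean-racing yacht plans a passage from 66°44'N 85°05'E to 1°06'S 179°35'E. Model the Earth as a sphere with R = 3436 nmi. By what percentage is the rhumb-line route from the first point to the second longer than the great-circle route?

5.0%

Great circle: σ = 1.6194 rad → d_gc = Rσ = 5564.4 nmi
Rhumb: Δφ = -1.1839, Δλ = +1.6493, Δψ = -1.5997, q = Δφ/Δψ = 0.7401 → d_rh = R√(Δφ²+q²Δλ²) = 5842.9 nmi
Excess = (5842.9 − 5564.4) / 5564.4 = 278.5 / 5564.4 = 5.01% ≈ 5.0%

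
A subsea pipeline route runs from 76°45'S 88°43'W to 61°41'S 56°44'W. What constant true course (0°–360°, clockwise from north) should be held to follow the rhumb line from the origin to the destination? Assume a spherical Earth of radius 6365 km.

35.7°

Δψ = ln[tan(π/4+φ₂/2)/tan(π/4+φ₁/2)] = +0.7756
Δλ = +0.5582 rad (taken the short way round)
course = atan2(Δλ, Δψ) = 35.74°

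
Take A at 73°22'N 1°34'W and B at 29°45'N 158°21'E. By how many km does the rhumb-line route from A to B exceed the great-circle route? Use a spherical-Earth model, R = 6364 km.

2499 km

Great circle: cos σ = sin φ₁ sin φ₂ + cos φ₁ cos φ₂ cos Δλ,  σ = 1.3263 rad → d_gc = 8440.7 km
Rhumb line: Δψ = -1.3786, q = Δφ/Δψ = 0.5522, d_rh = R√(Δφ²+q²Δλ²) = 10939.3 km
Excess = 10939.3 − 8440.7 = 2498.6 ≈ 2499 km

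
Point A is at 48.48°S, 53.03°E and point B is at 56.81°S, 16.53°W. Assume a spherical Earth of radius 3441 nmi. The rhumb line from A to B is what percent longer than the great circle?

4.2%

Great circle: σ = 0.7177 rad → d_gc = Rσ = 2469.7 nmi
Rhumb: Δφ = -0.1454, Δλ = -1.2141, Δψ = -0.2406, q = Δφ/Δψ = 0.6044 → d_rh = R√(Δφ²+q²Δλ²) = 2573.9 nmi
Excess = (2573.9 − 2469.7) / 2469.7 = 104.2 / 2469.7 = 4.22% ≈ 4.2%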